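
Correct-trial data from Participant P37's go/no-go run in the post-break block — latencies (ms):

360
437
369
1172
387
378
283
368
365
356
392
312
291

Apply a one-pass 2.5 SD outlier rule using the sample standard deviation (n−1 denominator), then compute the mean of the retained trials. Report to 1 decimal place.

358.2 ms

n = 13, ΣRT = 5470, M = 420.769
Σ(x−M)² = 632522.31; s = √(632522.31/12) = 229.587
Cutoffs: 420.769 ± 2.5·229.587 → [-153.2, 994.7]
Outside: 1172 → excluded.
Retained (n=12): Σ = 4298, mean = 4298/12 = 358.167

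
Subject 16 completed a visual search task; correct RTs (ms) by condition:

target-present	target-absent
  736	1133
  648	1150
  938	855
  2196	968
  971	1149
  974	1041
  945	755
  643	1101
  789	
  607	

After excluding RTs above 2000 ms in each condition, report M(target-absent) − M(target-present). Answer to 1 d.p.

target-present: exclude 2196
M(target-present) = 7251/9 = 805.667
M(target-absent) = 8152/8 = 1019.000
Difference = 1019.000 − 805.667 = 213.333 ms

213.3 ms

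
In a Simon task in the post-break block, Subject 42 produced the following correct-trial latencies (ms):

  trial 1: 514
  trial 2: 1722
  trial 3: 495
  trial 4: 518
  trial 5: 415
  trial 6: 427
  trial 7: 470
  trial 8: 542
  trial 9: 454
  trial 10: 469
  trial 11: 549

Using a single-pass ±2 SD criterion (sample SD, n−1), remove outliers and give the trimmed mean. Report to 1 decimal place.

n = 11, ΣRT = 6575, M = 597.727
Σ(x−M)² = 1409468.18; s = √(1409468.18/10) = 375.429
Cutoffs: 597.727 ± 2·375.429 → [-153.1, 1348.6]
Outside: 1722 → excluded.
Retained (n=10): Σ = 4853, mean = 4853/10 = 485.300

485.3 ms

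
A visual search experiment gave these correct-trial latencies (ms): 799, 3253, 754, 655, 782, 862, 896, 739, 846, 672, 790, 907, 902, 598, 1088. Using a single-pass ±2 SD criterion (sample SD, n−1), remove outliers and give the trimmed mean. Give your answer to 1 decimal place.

806.4 ms

n = 15, ΣRT = 14543, M = 969.533
Σ(x−M)² = 5790533.73; s = √(5790533.73/14) = 643.125
Cutoffs: 969.533 ± 2·643.125 → [-316.7, 2255.8]
Outside: 3253 → excluded.
Retained (n=14): Σ = 11290, mean = 11290/14 = 806.429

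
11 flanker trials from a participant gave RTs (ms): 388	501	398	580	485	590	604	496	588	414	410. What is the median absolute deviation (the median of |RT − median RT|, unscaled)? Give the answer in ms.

86 ms

Sorted: 388, 398, 410, 414, 485, 496, 501, 580, 588, 590, 604 → median = 496
|x − 496|: 108, 5, 98, 84, 11, 94, 108, 0, 92, 82, 86
Sorted deviations: 0, 5, 11, 82, 84, 86, 92, 94, 98, 108, 108 → MAD = 86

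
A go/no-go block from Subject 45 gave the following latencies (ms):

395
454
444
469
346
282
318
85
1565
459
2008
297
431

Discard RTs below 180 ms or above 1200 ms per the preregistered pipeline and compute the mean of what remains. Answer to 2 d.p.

389.50 ms

Excluded: 85, 1565, 2008
Retained (n=10): Σ = 3895
Mean = 3895/10 = 389.5000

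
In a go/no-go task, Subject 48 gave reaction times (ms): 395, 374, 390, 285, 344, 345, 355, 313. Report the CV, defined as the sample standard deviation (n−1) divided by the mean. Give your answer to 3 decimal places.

0.107

n = 8, Σ = 2801, M = 350.1250
Σ(x−M)² = 9880.875; s = √(9880.875/7) = 37.5706
CV = 37.5706 / 350.1250 = 0.10731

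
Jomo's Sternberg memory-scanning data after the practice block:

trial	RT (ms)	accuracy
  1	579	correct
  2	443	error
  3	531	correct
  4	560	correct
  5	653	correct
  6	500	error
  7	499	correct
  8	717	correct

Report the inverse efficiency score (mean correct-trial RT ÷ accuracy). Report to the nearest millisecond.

Correct trials (n=6): 579, 531, 560, 653, 499, 717
Mean correct RT = 3539/6 = 589.8333 ms
Proportion correct = 6/8
IES = 589.8333 / (6/8) = 786.444 ms

786 ms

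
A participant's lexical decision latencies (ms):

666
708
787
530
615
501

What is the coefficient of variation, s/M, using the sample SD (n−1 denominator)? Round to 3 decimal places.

n = 6, Σ = 3807, M = 634.5000
Σ(x−M)² = 58773.500; s = √(58773.500/5) = 108.4191
CV = 108.4191 / 634.5000 = 0.17087

0.171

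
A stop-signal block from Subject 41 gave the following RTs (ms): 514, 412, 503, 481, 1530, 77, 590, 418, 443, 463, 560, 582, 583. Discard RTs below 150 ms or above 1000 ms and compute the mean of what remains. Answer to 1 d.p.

Excluded: 77, 1530
Retained (n=11): Σ = 5549
Mean = 5549/11 = 504.4545

504.5 ms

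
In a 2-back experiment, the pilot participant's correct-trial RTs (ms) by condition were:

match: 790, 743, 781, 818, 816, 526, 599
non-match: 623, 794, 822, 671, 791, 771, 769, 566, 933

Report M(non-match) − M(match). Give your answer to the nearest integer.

M(match) = 5073/7 = 724.714
M(non-match) = 6740/9 = 748.889
Difference = 748.889 − 724.714 = 24.175 ms

24 ms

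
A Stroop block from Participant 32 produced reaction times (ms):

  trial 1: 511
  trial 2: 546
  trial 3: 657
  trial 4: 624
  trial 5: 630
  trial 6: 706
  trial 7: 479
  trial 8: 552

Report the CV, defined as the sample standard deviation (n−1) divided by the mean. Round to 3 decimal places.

0.133

n = 8, Σ = 4705, M = 588.1250
Σ(x−M)² = 42614.875; s = √(42614.875/7) = 78.0246
CV = 78.0246 / 588.1250 = 0.13267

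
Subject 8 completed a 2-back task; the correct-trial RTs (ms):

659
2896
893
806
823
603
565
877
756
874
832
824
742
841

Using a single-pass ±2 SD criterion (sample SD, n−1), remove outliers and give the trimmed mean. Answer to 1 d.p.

776.5 ms

n = 14, ΣRT = 12991, M = 927.929
Σ(x−M)² = 4307210.93; s = √(4307210.93/13) = 575.607
Cutoffs: 927.929 ± 2·575.607 → [-223.3, 2079.1]
Outside: 2896 → excluded.
Retained (n=13): Σ = 10095, mean = 10095/13 = 776.538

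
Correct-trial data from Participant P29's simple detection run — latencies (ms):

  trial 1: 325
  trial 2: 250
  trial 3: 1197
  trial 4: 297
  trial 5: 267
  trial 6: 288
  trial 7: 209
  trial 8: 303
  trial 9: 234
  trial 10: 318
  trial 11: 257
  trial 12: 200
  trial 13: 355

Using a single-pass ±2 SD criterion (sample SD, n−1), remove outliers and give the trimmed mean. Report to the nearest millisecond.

275 ms

n = 13, ΣRT = 4500, M = 346.154
Σ(x−M)² = 809127.69; s = √(809127.69/12) = 259.668
Cutoffs: 346.154 ± 2·259.668 → [-173.2, 865.5]
Outside: 1197 → excluded.
Retained (n=12): Σ = 3303, mean = 3303/12 = 275.250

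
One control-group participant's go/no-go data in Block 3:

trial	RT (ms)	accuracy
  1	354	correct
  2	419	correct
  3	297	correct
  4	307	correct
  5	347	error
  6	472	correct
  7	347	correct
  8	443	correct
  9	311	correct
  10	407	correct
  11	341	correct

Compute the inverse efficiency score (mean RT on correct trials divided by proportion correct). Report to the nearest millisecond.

Correct trials (n=10): 354, 419, 297, 307, 472, 347, 443, 311, 407, 341
Mean correct RT = 3698/10 = 369.8000 ms
Proportion correct = 10/11
IES = 369.8000 / (10/11) = 406.780 ms

407 ms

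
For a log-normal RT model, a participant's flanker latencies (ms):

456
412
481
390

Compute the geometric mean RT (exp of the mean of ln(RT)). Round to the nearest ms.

ln(RT): 6.1225, 6.0210, 6.1759, 5.9661
Mean ln(RT) = 24.2855/4 = 6.07138
Geometric mean = exp(6.07138) = 433.28 ms

433 ms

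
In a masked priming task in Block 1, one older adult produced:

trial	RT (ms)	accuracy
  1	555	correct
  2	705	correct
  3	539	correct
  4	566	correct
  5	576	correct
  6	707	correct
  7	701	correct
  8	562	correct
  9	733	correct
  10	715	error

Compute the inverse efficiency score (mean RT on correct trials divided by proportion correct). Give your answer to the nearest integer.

Correct trials (n=9): 555, 705, 539, 566, 576, 707, 701, 562, 733
Mean correct RT = 5644/9 = 627.1111 ms
Proportion correct = 9/10
IES = 627.1111 / (9/10) = 696.790 ms

697 ms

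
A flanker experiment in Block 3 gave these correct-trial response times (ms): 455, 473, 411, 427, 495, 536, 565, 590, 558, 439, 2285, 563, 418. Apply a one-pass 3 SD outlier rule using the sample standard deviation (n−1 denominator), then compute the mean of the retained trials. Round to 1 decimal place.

494.2 ms

n = 13, ΣRT = 8215, M = 631.923
Σ(x−M)² = 3007404.92; s = √(3007404.92/12) = 500.617
Cutoffs: 631.923 ± 3·500.617 → [-869.9, 2133.8]
Outside: 2285 → excluded.
Retained (n=12): Σ = 5930, mean = 5930/12 = 494.167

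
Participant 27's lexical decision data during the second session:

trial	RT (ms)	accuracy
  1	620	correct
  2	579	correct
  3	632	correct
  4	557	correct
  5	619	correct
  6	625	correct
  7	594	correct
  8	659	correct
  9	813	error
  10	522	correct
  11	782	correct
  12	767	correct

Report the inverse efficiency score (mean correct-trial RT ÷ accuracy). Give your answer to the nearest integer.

690 ms

Correct trials (n=11): 620, 579, 632, 557, 619, 625, 594, 659, 522, 782, 767
Mean correct RT = 6956/11 = 632.3636 ms
Proportion correct = 11/12
IES = 632.3636 / (11/12) = 689.851 ms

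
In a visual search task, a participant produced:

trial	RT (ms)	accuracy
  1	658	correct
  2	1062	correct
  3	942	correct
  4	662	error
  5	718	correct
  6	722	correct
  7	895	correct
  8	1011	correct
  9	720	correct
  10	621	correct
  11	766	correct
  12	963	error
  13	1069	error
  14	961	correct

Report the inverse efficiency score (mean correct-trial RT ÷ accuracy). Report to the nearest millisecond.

1050 ms

Correct trials (n=11): 658, 1062, 942, 718, 722, 895, 1011, 720, 621, 766, 961
Mean correct RT = 9076/11 = 825.0909 ms
Proportion correct = 11/14
IES = 825.0909 / (11/14) = 1050.116 ms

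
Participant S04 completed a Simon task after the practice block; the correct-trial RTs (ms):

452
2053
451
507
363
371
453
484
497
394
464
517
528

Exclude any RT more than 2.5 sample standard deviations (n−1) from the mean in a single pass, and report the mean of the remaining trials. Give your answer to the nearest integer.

457 ms

n = 13, ΣRT = 7534, M = 579.538
Σ(x−M)² = 2385809.23; s = √(2385809.23/12) = 445.889
Cutoffs: 579.538 ± 2.5·445.889 → [-535.2, 1694.3]
Outside: 2053 → excluded.
Retained (n=12): Σ = 5481, mean = 5481/12 = 456.750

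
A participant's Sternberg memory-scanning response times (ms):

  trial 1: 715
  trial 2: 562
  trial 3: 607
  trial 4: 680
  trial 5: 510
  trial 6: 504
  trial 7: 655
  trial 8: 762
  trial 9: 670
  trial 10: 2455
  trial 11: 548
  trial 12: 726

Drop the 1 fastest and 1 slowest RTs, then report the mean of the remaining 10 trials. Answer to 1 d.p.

Sorted: 504, 510, 548, 562, 607, 655, 670, 680, 715, 726, 762, 2455
Drop lowest 1 (504) and highest 1 (2455)
Remaining (n=10): Σ = 6435, mean = 6435/10 = 643.500

643.5 ms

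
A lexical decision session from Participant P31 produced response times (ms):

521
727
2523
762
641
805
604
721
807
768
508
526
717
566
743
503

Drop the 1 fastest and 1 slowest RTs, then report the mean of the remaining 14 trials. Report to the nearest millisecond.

Sorted: 503, 508, 521, 526, 566, 604, 641, 717, 721, 727, 743, 762, 768, 805, 807, 2523
Drop lowest 1 (503) and highest 1 (2523)
Remaining (n=14): Σ = 9416, mean = 9416/14 = 672.571

673 ms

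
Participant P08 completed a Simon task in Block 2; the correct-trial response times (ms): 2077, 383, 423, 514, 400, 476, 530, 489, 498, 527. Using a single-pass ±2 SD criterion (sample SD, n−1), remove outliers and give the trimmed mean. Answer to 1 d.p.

471.1 ms

n = 10, ΣRT = 6317, M = 631.700
Σ(x−M)² = 2345624.10; s = √(2345624.10/9) = 510.514
Cutoffs: 631.700 ± 2·510.514 → [-389.3, 1652.7]
Outside: 2077 → excluded.
Retained (n=9): Σ = 4240, mean = 4240/9 = 471.111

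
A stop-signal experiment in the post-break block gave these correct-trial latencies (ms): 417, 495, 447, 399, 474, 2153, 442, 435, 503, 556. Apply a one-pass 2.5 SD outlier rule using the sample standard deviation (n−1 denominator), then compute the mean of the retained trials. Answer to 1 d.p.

463.1 ms

n = 10, ΣRT = 6321, M = 632.100
Σ(x−M)² = 2589238.90; s = √(2589238.90/9) = 536.370
Cutoffs: 632.100 ± 2.5·536.370 → [-708.8, 1973.0]
Outside: 2153 → excluded.
Retained (n=9): Σ = 4168, mean = 4168/9 = 463.111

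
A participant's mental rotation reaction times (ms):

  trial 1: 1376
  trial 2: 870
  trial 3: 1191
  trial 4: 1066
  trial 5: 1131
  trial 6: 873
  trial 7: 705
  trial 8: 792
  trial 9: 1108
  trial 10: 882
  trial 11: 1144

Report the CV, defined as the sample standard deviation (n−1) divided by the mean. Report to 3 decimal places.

n = 11, Σ = 11138, M = 1012.5455
Σ(x−M)² = 407284.727; s = √(407284.727/10) = 201.8130
CV = 201.8130 / 1012.5455 = 0.19931

0.199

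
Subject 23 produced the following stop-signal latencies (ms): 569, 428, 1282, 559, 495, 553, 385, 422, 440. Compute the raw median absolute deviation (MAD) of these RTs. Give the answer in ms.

Sorted: 385, 422, 428, 440, 495, 553, 559, 569, 1282 → median = 495
|x − 495|: 74, 67, 787, 64, 0, 58, 110, 73, 55
Sorted deviations: 0, 55, 58, 64, 67, 73, 74, 110, 787 → MAD = 67

67 ms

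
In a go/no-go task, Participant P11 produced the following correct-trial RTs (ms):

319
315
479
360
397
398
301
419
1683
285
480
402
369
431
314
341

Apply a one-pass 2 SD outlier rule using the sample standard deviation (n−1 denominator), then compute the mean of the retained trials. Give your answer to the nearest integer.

374 ms

n = 16, ΣRT = 7293, M = 455.812
Σ(x−M)² = 1660478.44; s = √(1660478.44/15) = 332.714
Cutoffs: 455.812 ± 2·332.714 → [-209.6, 1121.2]
Outside: 1683 → excluded.
Retained (n=15): Σ = 5610, mean = 5610/15 = 374.000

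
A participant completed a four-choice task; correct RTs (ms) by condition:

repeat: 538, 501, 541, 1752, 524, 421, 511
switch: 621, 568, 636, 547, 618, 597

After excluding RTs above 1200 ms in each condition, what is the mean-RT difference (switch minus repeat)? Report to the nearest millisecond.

repeat: exclude 1752
M(repeat) = 3036/6 = 506.000
M(switch) = 3587/6 = 597.833
Difference = 597.833 − 506.000 = 91.833 ms

92 ms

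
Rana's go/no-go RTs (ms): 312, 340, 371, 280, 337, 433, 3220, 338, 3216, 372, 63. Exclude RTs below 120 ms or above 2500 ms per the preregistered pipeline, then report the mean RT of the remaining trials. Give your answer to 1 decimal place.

Excluded: 63, 3216, 3220
Retained (n=8): Σ = 2783
Mean = 2783/8 = 347.8750

347.9 ms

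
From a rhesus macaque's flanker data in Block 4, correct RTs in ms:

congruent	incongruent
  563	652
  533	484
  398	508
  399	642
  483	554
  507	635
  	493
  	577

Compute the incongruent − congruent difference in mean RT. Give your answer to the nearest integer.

88 ms

M(congruent) = 2883/6 = 480.500
M(incongruent) = 4545/8 = 568.125
Difference = 568.125 − 480.500 = 87.625 ms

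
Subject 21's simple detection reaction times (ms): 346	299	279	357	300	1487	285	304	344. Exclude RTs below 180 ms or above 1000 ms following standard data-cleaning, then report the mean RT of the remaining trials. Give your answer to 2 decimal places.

Excluded: 1487
Retained (n=8): Σ = 2514
Mean = 2514/8 = 314.2500

314.25 ms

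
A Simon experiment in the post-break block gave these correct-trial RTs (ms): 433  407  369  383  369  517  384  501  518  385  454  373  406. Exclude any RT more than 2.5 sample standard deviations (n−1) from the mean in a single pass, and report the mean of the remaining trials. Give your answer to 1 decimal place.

n = 13, ΣRT = 5499, M = 423.000
Σ(x−M)² = 38448.00; s = √(38448.00/12) = 56.604
Cutoffs: 423.000 ± 2.5·56.604 → [281.5, 564.5]
No RTs fall outside the cutoffs; all 13 retained. Mean = 5499/13 = 423.000

423.0 ms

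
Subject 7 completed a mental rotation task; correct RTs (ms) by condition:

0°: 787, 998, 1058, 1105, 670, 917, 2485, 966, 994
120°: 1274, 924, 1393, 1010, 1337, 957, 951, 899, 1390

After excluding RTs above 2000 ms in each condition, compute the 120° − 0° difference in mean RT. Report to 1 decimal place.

0°: exclude 2485
M(0°) = 7495/8 = 936.875
M(120°) = 10135/9 = 1126.111
Difference = 1126.111 − 936.875 = 189.236 ms

189.2 ms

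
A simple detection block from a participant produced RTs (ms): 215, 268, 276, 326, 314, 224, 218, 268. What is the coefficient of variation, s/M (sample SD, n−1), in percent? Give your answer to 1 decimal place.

16.1%

n = 8, Σ = 2109, M = 263.6250
Σ(x−M)² = 12635.875; s = √(12635.875/7) = 42.4868
CV = 42.4868 / 263.6250 = 0.16116 = 16.116%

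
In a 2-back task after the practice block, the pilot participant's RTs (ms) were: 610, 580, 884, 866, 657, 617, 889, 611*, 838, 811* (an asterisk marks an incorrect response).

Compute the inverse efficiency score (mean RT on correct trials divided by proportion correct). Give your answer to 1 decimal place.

928.3 ms

Correct trials (n=8): 610, 580, 884, 866, 657, 617, 889, 838
Mean correct RT = 5941/8 = 742.6250 ms
Proportion correct = 8/10
IES = 742.6250 / (8/10) = 928.281 ms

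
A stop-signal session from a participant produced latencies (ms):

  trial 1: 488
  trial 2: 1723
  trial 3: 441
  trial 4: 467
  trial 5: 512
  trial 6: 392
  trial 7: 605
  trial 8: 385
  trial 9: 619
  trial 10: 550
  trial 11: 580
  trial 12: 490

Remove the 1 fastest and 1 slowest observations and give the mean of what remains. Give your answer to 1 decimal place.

514.4 ms

Sorted: 385, 392, 441, 467, 488, 490, 512, 550, 580, 605, 619, 1723
Drop lowest 1 (385) and highest 1 (1723)
Remaining (n=10): Σ = 5144, mean = 5144/10 = 514.400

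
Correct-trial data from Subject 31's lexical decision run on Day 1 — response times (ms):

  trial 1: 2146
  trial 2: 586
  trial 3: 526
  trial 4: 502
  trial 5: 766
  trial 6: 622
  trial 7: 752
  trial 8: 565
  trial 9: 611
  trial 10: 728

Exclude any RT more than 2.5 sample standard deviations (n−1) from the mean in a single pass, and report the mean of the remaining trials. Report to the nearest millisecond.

n = 10, ΣRT = 7804, M = 780.400
Σ(x−M)² = 2148824.40; s = √(2148824.40/9) = 488.629
Cutoffs: 780.400 ± 2.5·488.629 → [-441.2, 2002.0]
Outside: 2146 → excluded.
Retained (n=9): Σ = 5658, mean = 5658/9 = 628.667

629 ms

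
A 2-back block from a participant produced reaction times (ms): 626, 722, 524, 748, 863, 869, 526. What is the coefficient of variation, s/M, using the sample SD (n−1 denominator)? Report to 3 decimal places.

0.207

n = 7, Σ = 4878, M = 696.8571
Σ(x−M)² = 124576.857; s = √(124576.857/6) = 144.0931
CV = 144.0931 / 696.8571 = 0.20678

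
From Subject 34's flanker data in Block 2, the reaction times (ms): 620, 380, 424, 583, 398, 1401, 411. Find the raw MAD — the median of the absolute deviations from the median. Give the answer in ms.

44 ms

Sorted: 380, 398, 411, 424, 583, 620, 1401 → median = 424
|x − 424|: 196, 44, 0, 159, 26, 977, 13
Sorted deviations: 0, 13, 26, 44, 159, 196, 977 → MAD = 44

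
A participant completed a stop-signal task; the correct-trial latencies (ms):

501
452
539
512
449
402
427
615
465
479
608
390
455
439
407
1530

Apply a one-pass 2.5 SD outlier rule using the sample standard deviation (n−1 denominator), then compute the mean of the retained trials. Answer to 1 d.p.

n = 16, ΣRT = 8670, M = 541.875
Σ(x−M)² = 1107397.75; s = √(1107397.75/15) = 271.710
Cutoffs: 541.875 ± 2.5·271.710 → [-137.4, 1221.2]
Outside: 1530 → excluded.
Retained (n=15): Σ = 7140, mean = 7140/15 = 476.000

476.0 ms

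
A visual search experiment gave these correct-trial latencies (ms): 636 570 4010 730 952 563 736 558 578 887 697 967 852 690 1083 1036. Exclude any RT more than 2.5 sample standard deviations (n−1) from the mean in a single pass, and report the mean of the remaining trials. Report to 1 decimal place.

769.0 ms

n = 16, ΣRT = 15545, M = 971.562
Σ(x−M)² = 10305729.94; s = √(10305729.94/15) = 828.884
Cutoffs: 971.562 ± 2.5·828.884 → [-1100.6, 3043.8]
Outside: 4010 → excluded.
Retained (n=15): Σ = 11535, mean = 11535/15 = 769.000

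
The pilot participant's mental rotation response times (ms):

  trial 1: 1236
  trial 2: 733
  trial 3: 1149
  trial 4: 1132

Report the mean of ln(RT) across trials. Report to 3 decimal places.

6.949

ln(RT): 7.1196, 6.5971, 7.0466, 7.0317
Σ ln(RT) = 27.7952
Mean = 27.7952/4 = 6.94879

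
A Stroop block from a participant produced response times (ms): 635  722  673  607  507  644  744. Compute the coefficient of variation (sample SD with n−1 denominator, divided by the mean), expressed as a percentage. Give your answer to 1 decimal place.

12.1%

n = 7, Σ = 4532, M = 647.4286
Σ(x−M)² = 37061.714; s = √(37061.714/6) = 78.5936
CV = 78.5936 / 647.4286 = 0.12139 = 12.139%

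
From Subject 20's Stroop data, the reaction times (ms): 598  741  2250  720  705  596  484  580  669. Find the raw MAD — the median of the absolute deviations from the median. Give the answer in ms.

72 ms

Sorted: 484, 580, 596, 598, 669, 705, 720, 741, 2250 → median = 669
|x − 669|: 71, 72, 1581, 51, 36, 73, 185, 89, 0
Sorted deviations: 0, 36, 51, 71, 72, 73, 89, 185, 1581 → MAD = 72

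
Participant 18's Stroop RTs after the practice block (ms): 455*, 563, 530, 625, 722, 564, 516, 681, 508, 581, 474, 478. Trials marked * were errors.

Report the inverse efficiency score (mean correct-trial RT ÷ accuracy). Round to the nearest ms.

Correct trials (n=11): 563, 530, 625, 722, 564, 516, 681, 508, 581, 474, 478
Mean correct RT = 6242/11 = 567.4545 ms
Proportion correct = 11/12
IES = 567.4545 / (11/12) = 619.041 ms

619 ms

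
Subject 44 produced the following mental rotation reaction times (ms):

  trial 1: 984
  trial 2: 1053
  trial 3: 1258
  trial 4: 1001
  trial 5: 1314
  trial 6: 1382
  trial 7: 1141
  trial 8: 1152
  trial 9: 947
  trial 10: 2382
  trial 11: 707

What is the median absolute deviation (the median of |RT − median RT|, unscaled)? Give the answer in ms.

157 ms

Sorted: 707, 947, 984, 1001, 1053, 1141, 1152, 1258, 1314, 1382, 2382 → median = 1141
|x − 1141|: 157, 88, 117, 140, 173, 241, 0, 11, 194, 1241, 434
Sorted deviations: 0, 11, 88, 117, 140, 157, 173, 194, 241, 434, 1241 → MAD = 157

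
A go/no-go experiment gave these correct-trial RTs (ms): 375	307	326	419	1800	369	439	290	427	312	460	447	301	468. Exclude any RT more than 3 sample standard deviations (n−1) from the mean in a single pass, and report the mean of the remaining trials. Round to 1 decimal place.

n = 14, ΣRT = 6740, M = 481.429
Σ(x−M)² = 1925571.43; s = √(1925571.43/13) = 384.865
Cutoffs: 481.429 ± 3·384.865 → [-673.2, 1636.0]
Outside: 1800 → excluded.
Retained (n=13): Σ = 4940, mean = 4940/13 = 380.000

380.0 ms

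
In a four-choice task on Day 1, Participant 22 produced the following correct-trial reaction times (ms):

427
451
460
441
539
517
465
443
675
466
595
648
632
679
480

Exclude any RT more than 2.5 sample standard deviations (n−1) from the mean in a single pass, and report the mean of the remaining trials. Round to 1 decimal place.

n = 15, ΣRT = 7918, M = 527.867
Σ(x−M)² = 120021.73; s = √(120021.73/14) = 92.590
Cutoffs: 527.867 ± 2.5·92.590 → [296.4, 759.3]
No RTs fall outside the cutoffs; all 15 retained. Mean = 7918/15 = 527.867

527.9 ms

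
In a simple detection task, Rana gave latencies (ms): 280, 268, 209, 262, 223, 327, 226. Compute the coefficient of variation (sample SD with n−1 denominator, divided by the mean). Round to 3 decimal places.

n = 7, Σ = 1795, M = 256.4286
Σ(x−M)² = 9993.714; s = √(9993.714/6) = 40.8120
CV = 40.8120 / 256.4286 = 0.15916

0.159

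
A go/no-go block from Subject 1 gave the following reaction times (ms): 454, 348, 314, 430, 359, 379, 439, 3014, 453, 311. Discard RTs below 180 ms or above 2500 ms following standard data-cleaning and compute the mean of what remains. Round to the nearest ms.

Excluded: 3014
Retained (n=9): Σ = 3487
Mean = 3487/9 = 387.4444

387 ms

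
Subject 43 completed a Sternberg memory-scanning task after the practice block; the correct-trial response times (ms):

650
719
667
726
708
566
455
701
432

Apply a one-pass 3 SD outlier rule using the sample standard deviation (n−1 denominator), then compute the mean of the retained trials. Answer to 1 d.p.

624.9 ms

n = 9, ΣRT = 5624, M = 624.889
Σ(x−M)² = 103720.89; s = √(103720.89/8) = 113.864
Cutoffs: 624.889 ± 3·113.864 → [283.3, 966.5]
No RTs fall outside the cutoffs; all 9 retained. Mean = 5624/9 = 624.889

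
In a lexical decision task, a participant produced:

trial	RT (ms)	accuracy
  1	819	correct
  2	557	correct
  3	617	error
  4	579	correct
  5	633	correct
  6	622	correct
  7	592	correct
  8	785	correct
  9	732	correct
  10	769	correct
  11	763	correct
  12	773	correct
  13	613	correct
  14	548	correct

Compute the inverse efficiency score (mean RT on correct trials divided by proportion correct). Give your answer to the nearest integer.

728 ms

Correct trials (n=13): 819, 557, 579, 633, 622, 592, 785, 732, 769, 763, 773, 613, 548
Mean correct RT = 8785/13 = 675.7692 ms
Proportion correct = 13/14
IES = 675.7692 / (13/14) = 727.751 ms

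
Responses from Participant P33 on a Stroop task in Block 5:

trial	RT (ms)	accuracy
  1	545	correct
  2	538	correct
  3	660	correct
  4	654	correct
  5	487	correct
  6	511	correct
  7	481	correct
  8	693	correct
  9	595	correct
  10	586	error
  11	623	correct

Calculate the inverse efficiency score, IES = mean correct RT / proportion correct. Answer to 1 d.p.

636.6 ms

Correct trials (n=10): 545, 538, 660, 654, 487, 511, 481, 693, 595, 623
Mean correct RT = 5787/10 = 578.7000 ms
Proportion correct = 10/11
IES = 578.7000 / (10/11) = 636.570 ms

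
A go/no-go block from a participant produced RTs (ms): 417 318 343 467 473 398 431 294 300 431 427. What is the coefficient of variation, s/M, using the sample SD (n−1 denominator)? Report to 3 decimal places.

0.168

n = 11, Σ = 4299, M = 390.8182
Σ(x−M)² = 43043.636; s = √(43043.636/10) = 65.6076
CV = 65.6076 / 390.8182 = 0.16787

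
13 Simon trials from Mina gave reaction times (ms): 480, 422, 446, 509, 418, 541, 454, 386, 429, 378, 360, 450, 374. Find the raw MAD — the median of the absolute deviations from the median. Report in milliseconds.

43 ms

Sorted: 360, 374, 378, 386, 418, 422, 429, 446, 450, 454, 480, 509, 541 → median = 429
|x − 429|: 51, 7, 17, 80, 11, 112, 25, 43, 0, 51, 69, 21, 55
Sorted deviations: 0, 7, 11, 17, 21, 25, 43, 51, 51, 55, 69, 80, 112 → MAD = 43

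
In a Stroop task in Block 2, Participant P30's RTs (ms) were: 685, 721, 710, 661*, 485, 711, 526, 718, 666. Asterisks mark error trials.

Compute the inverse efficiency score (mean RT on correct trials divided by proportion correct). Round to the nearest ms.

Correct trials (n=8): 685, 721, 710, 485, 711, 526, 718, 666
Mean correct RT = 5222/8 = 652.7500 ms
Proportion correct = 8/9
IES = 652.7500 / (8/9) = 734.344 ms

734 ms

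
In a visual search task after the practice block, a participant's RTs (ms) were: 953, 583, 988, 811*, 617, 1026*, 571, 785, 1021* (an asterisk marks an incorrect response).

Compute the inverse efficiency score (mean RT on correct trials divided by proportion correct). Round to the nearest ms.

Correct trials (n=6): 953, 583, 988, 617, 571, 785
Mean correct RT = 4497/6 = 749.5000 ms
Proportion correct = 6/9
IES = 749.5000 / (6/9) = 1124.250 ms

1124 ms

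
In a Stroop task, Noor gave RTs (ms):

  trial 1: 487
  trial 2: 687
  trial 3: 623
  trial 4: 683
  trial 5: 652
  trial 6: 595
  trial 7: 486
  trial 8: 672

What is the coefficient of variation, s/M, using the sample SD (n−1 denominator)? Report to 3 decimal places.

0.135

n = 8, Σ = 4885, M = 610.6250
Σ(x−M)² = 47761.875; s = √(47761.875/7) = 82.6022
CV = 82.6022 / 610.6250 = 0.13527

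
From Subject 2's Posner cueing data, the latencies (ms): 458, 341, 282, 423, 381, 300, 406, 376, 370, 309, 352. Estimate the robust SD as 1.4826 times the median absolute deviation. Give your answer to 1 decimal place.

Sorted: 282, 300, 309, 341, 352, 370, 376, 381, 406, 423, 458 → median = 370
|x − 370| sorted: 0, 6, 11, 18, 29, 36, 53, 61, 70, 88, 88 → MAD = 36
Robust SD ≈ 1.4826 × 36 = 53.374

53.4 ms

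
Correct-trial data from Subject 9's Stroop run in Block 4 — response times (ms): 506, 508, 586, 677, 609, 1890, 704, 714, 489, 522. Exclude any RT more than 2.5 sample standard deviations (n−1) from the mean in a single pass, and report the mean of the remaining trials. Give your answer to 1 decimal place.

590.6 ms

n = 10, ΣRT = 7205, M = 720.500
Σ(x−M)² = 1584620.50; s = √(1584620.50/9) = 419.606
Cutoffs: 720.500 ± 2.5·419.606 → [-328.5, 1769.5]
Outside: 1890 → excluded.
Retained (n=9): Σ = 5315, mean = 5315/9 = 590.556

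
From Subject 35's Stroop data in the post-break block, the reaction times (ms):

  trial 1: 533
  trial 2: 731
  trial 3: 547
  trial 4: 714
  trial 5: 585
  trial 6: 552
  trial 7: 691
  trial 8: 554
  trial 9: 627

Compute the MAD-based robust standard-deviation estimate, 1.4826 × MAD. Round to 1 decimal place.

Sorted: 533, 547, 552, 554, 585, 627, 691, 714, 731 → median = 585
|x − 585| sorted: 0, 31, 33, 38, 42, 52, 106, 129, 146 → MAD = 42
Robust SD ≈ 1.4826 × 42 = 62.269

62.3 ms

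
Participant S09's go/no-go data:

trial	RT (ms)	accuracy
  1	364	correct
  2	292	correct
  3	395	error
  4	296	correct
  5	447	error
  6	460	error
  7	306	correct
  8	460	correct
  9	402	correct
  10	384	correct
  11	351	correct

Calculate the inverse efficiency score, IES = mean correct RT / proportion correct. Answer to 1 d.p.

490.7 ms

Correct trials (n=8): 364, 292, 296, 306, 460, 402, 384, 351
Mean correct RT = 2855/8 = 356.8750 ms
Proportion correct = 8/11
IES = 356.8750 / (8/11) = 490.703 ms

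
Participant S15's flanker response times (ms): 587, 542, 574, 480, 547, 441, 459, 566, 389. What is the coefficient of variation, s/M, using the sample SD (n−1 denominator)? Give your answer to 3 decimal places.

n = 9, Σ = 4585, M = 509.4444
Σ(x−M)² = 38454.222; s = √(38454.222/8) = 69.3309
CV = 69.3309 / 509.4444 = 0.13609

0.136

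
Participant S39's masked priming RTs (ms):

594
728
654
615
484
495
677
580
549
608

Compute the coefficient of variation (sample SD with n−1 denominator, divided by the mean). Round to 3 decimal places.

n = 10, Σ = 5984, M = 598.4000
Σ(x−M)² = 53010.400; s = √(53010.400/9) = 76.7466
CV = 76.7466 / 598.4000 = 0.12825

0.128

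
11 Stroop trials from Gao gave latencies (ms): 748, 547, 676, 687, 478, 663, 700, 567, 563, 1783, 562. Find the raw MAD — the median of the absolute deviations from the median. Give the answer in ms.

Sorted: 478, 547, 562, 563, 567, 663, 676, 687, 700, 748, 1783 → median = 663
|x − 663|: 85, 116, 13, 24, 185, 0, 37, 96, 100, 1120, 101
Sorted deviations: 0, 13, 24, 37, 85, 96, 100, 101, 116, 185, 1120 → MAD = 96

96 ms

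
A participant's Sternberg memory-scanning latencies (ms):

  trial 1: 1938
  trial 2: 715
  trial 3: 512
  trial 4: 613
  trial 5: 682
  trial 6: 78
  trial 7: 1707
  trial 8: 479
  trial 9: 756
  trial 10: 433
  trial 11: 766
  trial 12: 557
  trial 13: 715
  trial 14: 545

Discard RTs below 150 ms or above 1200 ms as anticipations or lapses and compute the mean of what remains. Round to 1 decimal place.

615.7 ms

Excluded: 78, 1707, 1938
Retained (n=11): Σ = 6773
Mean = 6773/11 = 615.7273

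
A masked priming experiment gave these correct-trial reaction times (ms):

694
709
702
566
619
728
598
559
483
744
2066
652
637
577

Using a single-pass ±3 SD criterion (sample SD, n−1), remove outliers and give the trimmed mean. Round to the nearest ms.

636 ms

n = 14, ΣRT = 10334, M = 738.143
Σ(x−M)² = 1971721.71; s = √(1971721.71/13) = 389.449
Cutoffs: 738.143 ± 3·389.449 → [-430.2, 1906.5]
Outside: 2066 → excluded.
Retained (n=13): Σ = 8268, mean = 8268/13 = 636.000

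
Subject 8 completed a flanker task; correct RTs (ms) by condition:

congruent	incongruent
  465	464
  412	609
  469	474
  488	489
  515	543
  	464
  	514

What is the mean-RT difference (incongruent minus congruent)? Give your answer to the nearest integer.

M(congruent) = 2349/5 = 469.800
M(incongruent) = 3557/7 = 508.143
Difference = 508.143 − 469.800 = 38.343 ms

38 ms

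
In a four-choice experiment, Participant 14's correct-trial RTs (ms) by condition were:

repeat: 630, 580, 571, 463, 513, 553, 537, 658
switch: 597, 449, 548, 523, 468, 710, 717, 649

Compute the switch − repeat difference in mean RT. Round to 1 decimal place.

M(repeat) = 4505/8 = 563.125
M(switch) = 4661/8 = 582.625
Difference = 582.625 − 563.125 = 19.500 ms

19.5 ms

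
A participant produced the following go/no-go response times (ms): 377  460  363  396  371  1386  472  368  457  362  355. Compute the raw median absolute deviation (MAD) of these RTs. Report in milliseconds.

Sorted: 355, 362, 363, 368, 371, 377, 396, 457, 460, 472, 1386 → median = 377
|x − 377|: 0, 83, 14, 19, 6, 1009, 95, 9, 80, 15, 22
Sorted deviations: 0, 6, 9, 14, 15, 19, 22, 80, 83, 95, 1009 → MAD = 19

19 ms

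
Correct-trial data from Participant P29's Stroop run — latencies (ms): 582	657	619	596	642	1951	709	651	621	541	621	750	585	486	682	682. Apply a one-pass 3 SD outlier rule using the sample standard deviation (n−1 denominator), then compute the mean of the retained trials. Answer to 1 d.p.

628.3 ms

n = 16, ΣRT = 11375, M = 710.938
Σ(x−M)² = 1702014.94; s = √(1702014.94/15) = 336.850
Cutoffs: 710.938 ± 3·336.850 → [-299.6, 1721.5]
Outside: 1951 → excluded.
Retained (n=15): Σ = 9424, mean = 9424/15 = 628.267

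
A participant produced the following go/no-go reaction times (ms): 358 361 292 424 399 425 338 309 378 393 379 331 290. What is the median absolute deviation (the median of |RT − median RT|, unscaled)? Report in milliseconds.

Sorted: 290, 292, 309, 331, 338, 358, 361, 378, 379, 393, 399, 424, 425 → median = 361
|x − 361|: 3, 0, 69, 63, 38, 64, 23, 52, 17, 32, 18, 30, 71
Sorted deviations: 0, 3, 17, 18, 23, 30, 32, 38, 52, 63, 64, 69, 71 → MAD = 32

32 ms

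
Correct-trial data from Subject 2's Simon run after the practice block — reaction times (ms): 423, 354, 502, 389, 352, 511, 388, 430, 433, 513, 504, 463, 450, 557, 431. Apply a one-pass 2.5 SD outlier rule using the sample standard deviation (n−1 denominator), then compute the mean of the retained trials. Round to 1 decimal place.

446.7 ms

n = 15, ΣRT = 6700, M = 446.667
Σ(x−M)² = 52925.33; s = √(52925.33/14) = 61.485
Cutoffs: 446.667 ± 2.5·61.485 → [293.0, 600.4]
No RTs fall outside the cutoffs; all 15 retained. Mean = 6700/15 = 446.667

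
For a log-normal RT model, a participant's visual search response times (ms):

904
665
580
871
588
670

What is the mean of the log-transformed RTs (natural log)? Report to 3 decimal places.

ln(RT): 6.8068, 6.4998, 6.3630, 6.7696, 6.3767, 6.5073
Σ ln(RT) = 39.3233
Mean = 39.3233/6 = 6.55388

6.554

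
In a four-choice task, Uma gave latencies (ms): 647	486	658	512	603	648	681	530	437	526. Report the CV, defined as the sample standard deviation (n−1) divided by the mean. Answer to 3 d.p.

n = 10, Σ = 5728, M = 572.8000
Σ(x−M)² = 64733.600; s = √(64733.600/9) = 84.8093
CV = 84.8093 / 572.8000 = 0.14806

0.148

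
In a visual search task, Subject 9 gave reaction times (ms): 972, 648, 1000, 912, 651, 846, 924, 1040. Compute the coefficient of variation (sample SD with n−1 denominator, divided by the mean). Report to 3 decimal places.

n = 8, Σ = 6993, M = 874.1250
Σ(x−M)² = 158568.875; s = √(158568.875/7) = 150.5081
CV = 150.5081 / 874.1250 = 0.17218

0.172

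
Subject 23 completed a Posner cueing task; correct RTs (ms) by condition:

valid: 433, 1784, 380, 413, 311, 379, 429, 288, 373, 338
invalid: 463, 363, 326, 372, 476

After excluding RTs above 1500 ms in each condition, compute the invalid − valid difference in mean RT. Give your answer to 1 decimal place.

valid: exclude 1784
M(valid) = 3344/9 = 371.556
M(invalid) = 2000/5 = 400.000
Difference = 400.000 − 371.556 = 28.444 ms

28.4 ms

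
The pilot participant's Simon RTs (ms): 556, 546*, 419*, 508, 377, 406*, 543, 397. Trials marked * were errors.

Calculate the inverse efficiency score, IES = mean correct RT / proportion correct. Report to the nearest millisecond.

Correct trials (n=5): 556, 508, 377, 543, 397
Mean correct RT = 2381/5 = 476.2000 ms
Proportion correct = 5/8
IES = 476.2000 / (5/8) = 761.920 ms

762 ms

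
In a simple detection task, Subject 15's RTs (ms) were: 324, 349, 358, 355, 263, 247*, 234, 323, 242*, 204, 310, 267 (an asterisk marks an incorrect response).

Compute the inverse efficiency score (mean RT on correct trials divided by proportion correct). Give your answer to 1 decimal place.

Correct trials (n=10): 324, 349, 358, 355, 263, 234, 323, 204, 310, 267
Mean correct RT = 2987/10 = 298.7000 ms
Proportion correct = 10/12
IES = 298.7000 / (10/12) = 358.440 ms

358.4 ms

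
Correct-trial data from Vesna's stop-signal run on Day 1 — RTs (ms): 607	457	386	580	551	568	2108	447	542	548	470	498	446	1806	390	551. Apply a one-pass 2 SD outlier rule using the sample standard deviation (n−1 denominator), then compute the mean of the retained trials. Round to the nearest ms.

n = 16, ΣRT = 10955, M = 684.688
Σ(x−M)² = 3810865.44; s = √(3810865.44/15) = 504.041
Cutoffs: 684.688 ± 2·504.041 → [-323.4, 1692.8]
Outside: 1806, 2108 → excluded.
Retained (n=14): Σ = 7041, mean = 7041/14 = 502.929

503 ms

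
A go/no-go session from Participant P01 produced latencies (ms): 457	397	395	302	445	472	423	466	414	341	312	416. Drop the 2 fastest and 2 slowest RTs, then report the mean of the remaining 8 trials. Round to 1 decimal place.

Sorted: 302, 312, 341, 395, 397, 414, 416, 423, 445, 457, 466, 472
Drop lowest 2 (302, 312) and highest 2 (466, 472)
Remaining (n=8): Σ = 3288, mean = 3288/8 = 411.000

411.0 ms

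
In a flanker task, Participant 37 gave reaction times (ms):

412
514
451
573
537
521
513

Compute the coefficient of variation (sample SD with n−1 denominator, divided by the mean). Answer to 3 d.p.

n = 7, Σ = 3521, M = 503.0000
Σ(x−M)² = 17586.000; s = √(17586.000/6) = 54.1387
CV = 54.1387 / 503.0000 = 0.10763

0.108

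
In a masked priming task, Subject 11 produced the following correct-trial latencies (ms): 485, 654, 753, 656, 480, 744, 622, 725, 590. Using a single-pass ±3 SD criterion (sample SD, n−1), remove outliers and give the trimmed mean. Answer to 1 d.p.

n = 9, ΣRT = 5709, M = 634.333
Σ(x−M)² = 83422.00; s = √(83422.00/8) = 102.116
Cutoffs: 634.333 ± 3·102.116 → [328.0, 940.7]
No RTs fall outside the cutoffs; all 9 retained. Mean = 5709/9 = 634.333

634.3 ms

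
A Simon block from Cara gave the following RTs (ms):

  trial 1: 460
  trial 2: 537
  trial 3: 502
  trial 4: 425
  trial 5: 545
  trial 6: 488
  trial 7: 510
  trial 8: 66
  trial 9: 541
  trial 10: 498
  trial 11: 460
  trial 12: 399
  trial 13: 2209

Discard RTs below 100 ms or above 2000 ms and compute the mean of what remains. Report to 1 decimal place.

487.7 ms

Excluded: 66, 2209
Retained (n=11): Σ = 5365
Mean = 5365/11 = 487.7273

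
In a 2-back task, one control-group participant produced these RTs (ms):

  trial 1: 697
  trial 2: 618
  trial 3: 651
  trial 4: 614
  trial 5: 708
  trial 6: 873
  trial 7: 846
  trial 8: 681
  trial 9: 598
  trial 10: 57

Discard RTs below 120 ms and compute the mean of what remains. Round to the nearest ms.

Excluded: 57
Retained (n=9): Σ = 6286
Mean = 6286/9 = 698.4444

698 ms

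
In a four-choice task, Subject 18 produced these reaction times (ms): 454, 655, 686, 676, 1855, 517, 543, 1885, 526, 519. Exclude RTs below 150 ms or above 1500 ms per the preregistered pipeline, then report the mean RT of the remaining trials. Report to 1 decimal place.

Excluded: 1855, 1885
Retained (n=8): Σ = 4576
Mean = 4576/8 = 572.0000

572.0 ms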